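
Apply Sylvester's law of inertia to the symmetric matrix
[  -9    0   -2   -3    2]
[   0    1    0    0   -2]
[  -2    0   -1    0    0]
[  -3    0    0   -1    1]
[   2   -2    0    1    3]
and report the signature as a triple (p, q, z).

step 0: pivot -9 → sign −
step 1: pivot 1 → sign +
step 2: pivot -5/9 → sign −
step 3: pivot 4/5 → sign +
step 4: pivot -1/4 → sign −
signature = (2, 3, 0)

Answer: (2, 3, 0)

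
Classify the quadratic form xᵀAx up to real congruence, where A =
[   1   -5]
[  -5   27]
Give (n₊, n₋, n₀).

Answer: (2, 0, 0)

Derivation:
step 0: pivot 1 → sign +
step 1: pivot 2 → sign +
signature = (2, 0, 0)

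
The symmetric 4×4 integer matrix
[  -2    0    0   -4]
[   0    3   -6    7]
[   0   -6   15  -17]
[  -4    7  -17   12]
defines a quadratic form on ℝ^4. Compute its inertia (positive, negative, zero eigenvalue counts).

step 0: pivot -2 → sign −
step 1: pivot 3 → sign +
step 2: pivot 3 → sign +
step 3: pivot 2/3 → sign +
signature = (3, 1, 0)

Answer: (3, 1, 0)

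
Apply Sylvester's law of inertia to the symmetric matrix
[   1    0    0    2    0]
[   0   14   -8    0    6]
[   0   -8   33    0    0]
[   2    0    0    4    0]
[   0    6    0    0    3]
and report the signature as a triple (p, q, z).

step 0: pivot 1 → sign +
step 1: pivot 14 → sign +
step 2: pivot 199/7 → sign +
step 3: pivot 3/199 → sign +
step 4: row/col 4 already zero → sign 0
signature = (4, 0, 1)

Answer: (4, 0, 1)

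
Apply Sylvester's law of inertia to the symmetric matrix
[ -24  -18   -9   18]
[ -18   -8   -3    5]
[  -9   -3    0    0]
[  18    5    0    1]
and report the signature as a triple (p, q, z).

Answer: (3, 1, 0)

Derivation:
step 0: pivot -24 → sign −
step 1: pivot 11/2 → sign +
step 2: pivot 9/11 → sign +
step 3: pivot 1/4 → sign +
signature = (3, 1, 0)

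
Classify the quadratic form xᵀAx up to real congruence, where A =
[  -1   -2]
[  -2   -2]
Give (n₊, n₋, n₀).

step 0: pivot -1 → sign −
step 1: pivot 2 → sign +
signature = (1, 1, 0)

Answer: (1, 1, 0)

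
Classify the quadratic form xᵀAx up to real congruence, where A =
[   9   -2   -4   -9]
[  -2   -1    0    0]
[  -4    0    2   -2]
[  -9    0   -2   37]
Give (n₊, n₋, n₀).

step 0: pivot 9 → sign +
step 1: pivot -13/9 → sign −
step 2: pivot 10/13 → sign +
step 3: pivot 6/5 → sign +
signature = (3, 1, 0)

Answer: (3, 1, 0)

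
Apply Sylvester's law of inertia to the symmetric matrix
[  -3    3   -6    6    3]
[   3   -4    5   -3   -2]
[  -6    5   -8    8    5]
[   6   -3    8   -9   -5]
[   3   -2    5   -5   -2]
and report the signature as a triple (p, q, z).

step 0: pivot -3 → sign −
step 1: pivot -1 → sign −
step 2: pivot 5 → sign +
step 3: pivot 11/5 → sign +
step 4: pivot 6/11 → sign +
signature = (3, 2, 0)

Answer: (3, 2, 0)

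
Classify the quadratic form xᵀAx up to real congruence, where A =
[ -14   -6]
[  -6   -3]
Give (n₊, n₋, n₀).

step 0: pivot -14 → sign −
step 1: pivot -3/7 → sign −
signature = (0, 2, 0)

Answer: (0, 2, 0)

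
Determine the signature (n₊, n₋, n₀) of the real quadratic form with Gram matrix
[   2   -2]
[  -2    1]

step 0: pivot 2 → sign +
step 1: pivot -1 → sign −
signature = (1, 1, 0)

Answer: (1, 1, 0)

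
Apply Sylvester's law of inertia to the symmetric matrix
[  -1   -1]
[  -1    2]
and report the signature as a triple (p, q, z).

Answer: (1, 1, 0)

Derivation:
step 0: pivot -1 → sign −
step 1: pivot 3 → sign +
signature = (1, 1, 0)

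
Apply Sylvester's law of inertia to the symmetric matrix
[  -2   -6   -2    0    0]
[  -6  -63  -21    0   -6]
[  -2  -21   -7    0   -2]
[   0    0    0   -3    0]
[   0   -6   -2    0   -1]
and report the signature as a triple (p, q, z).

Answer: (0, 4, 1)

Derivation:
step 0: pivot -2 → sign −
step 1: pivot -45 → sign −
step 2: pivot -3 → sign −
step 3: pivot -1/5 → sign −
step 4: row/col 4 already zero → sign 0
signature = (0, 4, 1)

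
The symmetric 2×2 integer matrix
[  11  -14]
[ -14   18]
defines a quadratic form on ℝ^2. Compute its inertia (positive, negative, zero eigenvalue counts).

step 0: pivot 11 → sign +
step 1: pivot 2/11 → sign +
signature = (2, 0, 0)

Answer: (2, 0, 0)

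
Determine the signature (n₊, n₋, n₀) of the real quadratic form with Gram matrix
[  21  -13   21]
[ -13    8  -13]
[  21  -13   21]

Answer: (1, 1, 1)

Derivation:
step 0: pivot 21 → sign +
step 1: pivot -1/21 → sign −
step 2: row/col 2 already zero → sign 0
signature = (1, 1, 1)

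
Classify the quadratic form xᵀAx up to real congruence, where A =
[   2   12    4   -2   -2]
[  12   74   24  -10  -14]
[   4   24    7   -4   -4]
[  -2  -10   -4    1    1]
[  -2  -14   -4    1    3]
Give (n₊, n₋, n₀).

Answer: (2, 3, 0)

Derivation:
step 0: pivot 2 → sign +
step 1: pivot 2 → sign +
step 2: pivot -1 → sign −
step 3: pivot -3 → sign −
step 4: pivot -2/3 → sign −
signature = (2, 3, 0)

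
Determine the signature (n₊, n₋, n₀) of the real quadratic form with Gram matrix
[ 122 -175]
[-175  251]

step 0: pivot 122 → sign +
step 1: pivot -3/122 → sign −
signature = (1, 1, 0)

Answer: (1, 1, 0)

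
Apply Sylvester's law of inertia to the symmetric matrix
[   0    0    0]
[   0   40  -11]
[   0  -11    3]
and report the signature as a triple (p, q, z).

Answer: (1, 1, 1)

Derivation:
step 0: pivot 40 → sign +
step 1: pivot -1/40 → sign −
step 2: row/col 2 already zero → sign 0
signature = (1, 1, 1)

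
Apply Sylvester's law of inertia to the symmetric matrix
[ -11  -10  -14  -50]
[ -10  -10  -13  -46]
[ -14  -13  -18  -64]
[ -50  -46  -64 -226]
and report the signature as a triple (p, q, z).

Answer: (1, 3, 0)

Derivation:
step 0: pivot -11 → sign −
step 1: pivot -10/11 → sign −
step 2: pivot -1/10 → sign −
step 3: pivot 2 → sign +
signature = (1, 3, 0)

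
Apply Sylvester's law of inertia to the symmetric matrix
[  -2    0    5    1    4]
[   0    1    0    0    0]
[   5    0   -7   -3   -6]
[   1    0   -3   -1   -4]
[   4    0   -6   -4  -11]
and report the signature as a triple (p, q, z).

Answer: (2, 3, 0)

Derivation:
step 0: pivot -2 → sign −
step 1: pivot 1 → sign +
step 2: pivot 11/2 → sign +
step 3: pivot -6/11 → sign −
step 4: pivot -1 → sign −
signature = (2, 3, 0)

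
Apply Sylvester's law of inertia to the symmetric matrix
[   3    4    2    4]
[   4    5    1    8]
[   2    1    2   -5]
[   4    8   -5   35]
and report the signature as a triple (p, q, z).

Answer: (3, 1, 0)

Derivation:
step 0: pivot 3 → sign +
step 1: pivot -1/3 → sign −
step 2: pivot 9 → sign +
step 3: pivot 2 → sign +
signature = (3, 1, 0)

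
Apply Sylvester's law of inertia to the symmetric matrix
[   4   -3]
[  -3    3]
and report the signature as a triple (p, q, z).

Answer: (2, 0, 0)

Derivation:
step 0: pivot 4 → sign +
step 1: pivot 3/4 → sign +
signature = (2, 0, 0)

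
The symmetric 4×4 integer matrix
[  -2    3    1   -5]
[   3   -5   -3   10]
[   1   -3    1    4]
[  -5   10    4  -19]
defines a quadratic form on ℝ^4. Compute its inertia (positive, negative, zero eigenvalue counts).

Answer: (1, 2, 1)

Derivation:
step 0: pivot -2 → sign −
step 1: pivot -1/2 → sign −
step 2: pivot 6 → sign +
step 3: row/col 3 already zero → sign 0
signature = (1, 2, 1)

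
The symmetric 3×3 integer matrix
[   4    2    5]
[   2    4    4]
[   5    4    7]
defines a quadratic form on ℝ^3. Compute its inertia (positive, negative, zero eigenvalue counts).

step 0: pivot 4 → sign +
step 1: pivot 3 → sign +
step 2: row/col 2 already zero → sign 0
signature = (2, 0, 1)

Answer: (2, 0, 1)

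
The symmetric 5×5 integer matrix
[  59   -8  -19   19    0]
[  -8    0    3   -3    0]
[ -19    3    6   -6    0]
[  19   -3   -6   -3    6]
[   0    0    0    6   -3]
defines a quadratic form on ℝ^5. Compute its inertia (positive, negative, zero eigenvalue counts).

step 0: pivot 59 → sign +
step 1: pivot -64/59 → sign −
step 2: pivot 3/64 → sign +
step 3: pivot -9 → sign −
step 4: pivot 1 → sign +
signature = (3, 2, 0)

Answer: (3, 2, 0)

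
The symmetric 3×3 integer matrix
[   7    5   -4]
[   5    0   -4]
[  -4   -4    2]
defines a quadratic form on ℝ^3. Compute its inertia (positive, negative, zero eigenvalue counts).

step 0: pivot 7 → sign +
step 1: pivot -25/7 → sign −
step 2: pivot 2/25 → sign +
signature = (2, 1, 0)

Answer: (2, 1, 0)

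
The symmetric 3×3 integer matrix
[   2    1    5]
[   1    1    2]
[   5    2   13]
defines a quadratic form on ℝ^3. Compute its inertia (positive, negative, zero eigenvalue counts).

Answer: (2, 0, 1)

Derivation:
step 0: pivot 2 → sign +
step 1: pivot 1/2 → sign +
step 2: row/col 2 already zero → sign 0
signature = (2, 0, 1)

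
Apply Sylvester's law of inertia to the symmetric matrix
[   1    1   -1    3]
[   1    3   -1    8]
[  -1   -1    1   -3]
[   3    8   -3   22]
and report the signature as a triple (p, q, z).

step 0: pivot 1 → sign +
step 1: pivot 2 → sign +
step 2: pivot 1/2 → sign +
step 3: row/col 3 already zero → sign 0
signature = (3, 0, 1)

Answer: (3, 0, 1)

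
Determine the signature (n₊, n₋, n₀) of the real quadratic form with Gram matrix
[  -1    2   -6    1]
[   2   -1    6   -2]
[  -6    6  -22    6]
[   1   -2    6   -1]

Answer: (2, 1, 1)

Derivation:
step 0: pivot -1 → sign −
step 1: pivot 3 → sign +
step 2: pivot 2 → sign +
step 3: row/col 3 already zero → sign 0
signature = (2, 1, 1)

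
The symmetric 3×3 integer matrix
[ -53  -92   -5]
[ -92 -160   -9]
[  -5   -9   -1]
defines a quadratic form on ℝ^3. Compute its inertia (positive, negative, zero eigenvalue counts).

step 0: pivot -53 → sign −
step 1: pivot -16/53 → sign −
step 2: pivot -3/16 → sign −
signature = (0, 3, 0)

Answer: (0, 3, 0)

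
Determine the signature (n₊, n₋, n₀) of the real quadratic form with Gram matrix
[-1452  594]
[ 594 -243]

Answer: (0, 1, 1)

Derivation:
step 0: pivot -1452 → sign −
step 1: row/col 1 already zero → sign 0
signature = (0, 1, 1)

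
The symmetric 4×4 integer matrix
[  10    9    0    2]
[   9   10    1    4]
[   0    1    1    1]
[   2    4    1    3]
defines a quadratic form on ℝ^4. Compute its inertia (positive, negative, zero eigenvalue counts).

Answer: (3, 0, 1)

Derivation:
step 0: pivot 10 → sign +
step 1: pivot 19/10 → sign +
step 2: pivot 9/19 → sign +
step 3: row/col 3 already zero → sign 0
signature = (3, 0, 1)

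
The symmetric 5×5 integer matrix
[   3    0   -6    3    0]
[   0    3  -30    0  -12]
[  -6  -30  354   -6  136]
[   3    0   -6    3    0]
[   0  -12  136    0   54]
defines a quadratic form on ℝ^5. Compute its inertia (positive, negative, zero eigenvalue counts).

step 0: pivot 3 → sign +
step 1: pivot 3 → sign +
step 2: pivot 42 → sign +
step 3: pivot -2/21 → sign −
step 4: row/col 4 already zero → sign 0
signature = (3, 1, 1)

Answer: (3, 1, 1)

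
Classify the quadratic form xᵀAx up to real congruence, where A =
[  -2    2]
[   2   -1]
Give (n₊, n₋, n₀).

Answer: (1, 1, 0)

Derivation:
step 0: pivot -2 → sign −
step 1: pivot 1 → sign +
signature = (1, 1, 0)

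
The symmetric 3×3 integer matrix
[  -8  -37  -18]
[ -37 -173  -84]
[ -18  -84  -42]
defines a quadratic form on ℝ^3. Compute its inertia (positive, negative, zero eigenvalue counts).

step 0: pivot -8 → sign −
step 1: pivot -15/8 → sign −
step 2: pivot -6/5 → sign −
signature = (0, 3, 0)

Answer: (0, 3, 0)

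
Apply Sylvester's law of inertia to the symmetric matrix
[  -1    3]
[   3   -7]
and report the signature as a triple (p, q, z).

Answer: (1, 1, 0)

Derivation:
step 0: pivot -1 → sign −
step 1: pivot 2 → sign +
signature = (1, 1, 0)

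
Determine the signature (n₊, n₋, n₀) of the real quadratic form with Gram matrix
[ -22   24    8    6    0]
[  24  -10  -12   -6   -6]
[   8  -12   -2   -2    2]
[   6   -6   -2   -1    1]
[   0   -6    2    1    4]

step 0: pivot -22 → sign −
step 1: pivot 178/11 → sign +
step 2: pivot 22/89 → sign +
step 3: pivot 3/11 → sign +
step 4: pivot -1 → sign −
signature = (3, 2, 0)

Answer: (3, 2, 0)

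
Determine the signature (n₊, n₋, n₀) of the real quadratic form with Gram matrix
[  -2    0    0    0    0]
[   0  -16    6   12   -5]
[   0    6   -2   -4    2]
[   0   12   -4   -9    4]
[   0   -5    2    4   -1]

Answer: (2, 3, 0)

Derivation:
step 0: pivot -2 → sign −
step 1: pivot -16 → sign −
step 2: pivot 1/4 → sign +
step 3: pivot -1 → sign −
step 4: pivot 1/2 → sign +
signature = (2, 3, 0)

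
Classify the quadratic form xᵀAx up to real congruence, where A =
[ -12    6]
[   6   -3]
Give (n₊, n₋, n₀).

step 0: pivot -12 → sign −
step 1: row/col 1 already zero → sign 0
signature = (0, 1, 1)

Answer: (0, 1, 1)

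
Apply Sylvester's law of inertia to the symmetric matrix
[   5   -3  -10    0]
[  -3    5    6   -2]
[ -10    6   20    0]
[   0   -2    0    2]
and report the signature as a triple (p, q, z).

Answer: (3, 0, 1)

Derivation:
step 0: pivot 5 → sign +
step 1: pivot 16/5 → sign +
step 2: pivot 3/4 → sign +
step 3: row/col 3 already zero → sign 0
signature = (3, 0, 1)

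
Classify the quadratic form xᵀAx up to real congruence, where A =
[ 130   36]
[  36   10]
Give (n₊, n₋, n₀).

step 0: pivot 130 → sign +
step 1: pivot 2/65 → sign +
signature = (2, 0, 0)

Answer: (2, 0, 0)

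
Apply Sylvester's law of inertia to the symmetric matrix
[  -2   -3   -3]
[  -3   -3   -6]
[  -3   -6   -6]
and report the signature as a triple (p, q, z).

Answer: (1, 2, 0)

Derivation:
step 0: pivot -2 → sign −
step 1: pivot 3/2 → sign +
step 2: pivot -3 → sign −
signature = (1, 2, 0)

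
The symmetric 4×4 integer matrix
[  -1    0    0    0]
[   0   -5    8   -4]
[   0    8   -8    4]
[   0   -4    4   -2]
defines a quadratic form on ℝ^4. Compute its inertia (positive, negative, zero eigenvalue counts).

step 0: pivot -1 → sign −
step 1: pivot -5 → sign −
step 2: pivot 24/5 → sign +
step 3: row/col 3 already zero → sign 0
signature = (1, 2, 1)

Answer: (1, 2, 1)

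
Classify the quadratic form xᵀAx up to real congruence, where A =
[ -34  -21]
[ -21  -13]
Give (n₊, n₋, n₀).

Answer: (0, 2, 0)

Derivation:
step 0: pivot -34 → sign −
step 1: pivot -1/34 → sign −
signature = (0, 2, 0)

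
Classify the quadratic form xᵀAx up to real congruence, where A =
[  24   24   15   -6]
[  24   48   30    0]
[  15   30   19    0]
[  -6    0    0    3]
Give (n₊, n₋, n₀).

step 0: pivot 24 → sign +
step 1: pivot 24 → sign +
step 2: pivot 1/4 → sign +
step 3: row/col 3 already zero → sign 0
signature = (3, 0, 1)

Answer: (3, 0, 1)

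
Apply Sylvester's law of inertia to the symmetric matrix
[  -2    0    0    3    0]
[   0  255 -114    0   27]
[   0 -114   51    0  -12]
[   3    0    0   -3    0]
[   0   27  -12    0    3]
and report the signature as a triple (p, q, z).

Answer: (3, 1, 1)

Derivation:
step 0: pivot -2 → sign −
step 1: pivot 255 → sign +
step 2: pivot 3/85 → sign +
step 3: pivot 3/2 → sign +
step 4: row/col 4 already zero → sign 0
signature = (3, 1, 1)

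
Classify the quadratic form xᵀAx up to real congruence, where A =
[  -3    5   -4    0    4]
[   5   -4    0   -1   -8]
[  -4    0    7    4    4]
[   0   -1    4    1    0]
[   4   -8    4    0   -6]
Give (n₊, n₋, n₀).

step 0: pivot -3 → sign −
step 1: pivot 13/3 → sign +
step 2: pivot 27/13 → sign +
step 3: pivot -58/27 → sign −
step 4: pivot -6/29 → sign −
signature = (2, 3, 0)

Answer: (2, 3, 0)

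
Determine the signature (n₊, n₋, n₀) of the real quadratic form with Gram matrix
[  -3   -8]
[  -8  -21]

Answer: (1, 1, 0)

Derivation:
step 0: pivot -3 → sign −
step 1: pivot 1/3 → sign +
signature = (1, 1, 0)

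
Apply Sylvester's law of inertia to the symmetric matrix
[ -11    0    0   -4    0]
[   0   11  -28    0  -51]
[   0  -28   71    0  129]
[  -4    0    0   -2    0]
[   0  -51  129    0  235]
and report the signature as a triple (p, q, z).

Answer: (2, 3, 0)

Derivation:
step 0: pivot -11 → sign −
step 1: pivot 11 → sign +
step 2: pivot -3/11 → sign −
step 3: pivot -6/11 → sign −
step 4: pivot 1 → sign +
signature = (2, 3, 0)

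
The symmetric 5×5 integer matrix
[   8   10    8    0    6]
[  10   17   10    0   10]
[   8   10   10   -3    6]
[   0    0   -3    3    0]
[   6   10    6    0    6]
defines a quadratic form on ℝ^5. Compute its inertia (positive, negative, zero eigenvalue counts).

Answer: (4, 1, 0)

Derivation:
step 0: pivot 8 → sign +
step 1: pivot 9/2 → sign +
step 2: pivot 2 → sign +
step 3: pivot -3/2 → sign −
step 4: pivot 1/9 → sign +
signature = (4, 1, 0)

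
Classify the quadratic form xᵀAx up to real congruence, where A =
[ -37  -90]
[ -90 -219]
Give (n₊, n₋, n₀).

step 0: pivot -37 → sign −
step 1: pivot -3/37 → sign −
signature = (0, 2, 0)

Answer: (0, 2, 0)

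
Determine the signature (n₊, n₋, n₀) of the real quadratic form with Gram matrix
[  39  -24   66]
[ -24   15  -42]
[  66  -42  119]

step 0: pivot 39 → sign +
step 1: pivot 3/13 → sign +
step 2: pivot -1 → sign −
signature = (2, 1, 0)

Answer: (2, 1, 0)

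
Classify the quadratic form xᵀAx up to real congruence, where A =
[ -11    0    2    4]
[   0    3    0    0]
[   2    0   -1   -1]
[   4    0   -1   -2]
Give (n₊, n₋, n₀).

step 0: pivot -11 → sign −
step 1: pivot 3 → sign +
step 2: pivot -7/11 → sign −
step 3: pivot -3/7 → sign −
signature = (1, 3, 0)

Answer: (1, 3, 0)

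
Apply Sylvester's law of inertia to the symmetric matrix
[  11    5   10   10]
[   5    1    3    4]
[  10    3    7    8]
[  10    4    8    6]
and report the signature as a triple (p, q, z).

Answer: (1, 3, 0)

Derivation:
step 0: pivot 11 → sign +
step 1: pivot -14/11 → sign −
step 2: pivot -3/14 → sign −
step 3: pivot -2 → sign −
signature = (1, 3, 0)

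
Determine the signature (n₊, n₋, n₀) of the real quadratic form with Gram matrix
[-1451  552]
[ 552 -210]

Answer: (0, 2, 0)

Derivation:
step 0: pivot -1451 → sign −
step 1: pivot -6/1451 → sign −
signature = (0, 2, 0)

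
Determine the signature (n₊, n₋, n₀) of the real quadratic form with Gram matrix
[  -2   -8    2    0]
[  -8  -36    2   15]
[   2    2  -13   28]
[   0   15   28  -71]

step 0: pivot -2 → sign −
step 1: pivot -4 → sign −
step 2: pivot -2 → sign −
step 3: pivot 3/8 → sign +
signature = (1, 3, 0)

Answer: (1, 3, 0)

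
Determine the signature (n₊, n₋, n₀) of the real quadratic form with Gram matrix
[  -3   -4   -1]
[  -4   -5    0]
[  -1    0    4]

Answer: (1, 2, 0)

Derivation:
step 0: pivot -3 → sign −
step 1: pivot 1/3 → sign +
step 2: pivot -1 → sign −
signature = (1, 2, 0)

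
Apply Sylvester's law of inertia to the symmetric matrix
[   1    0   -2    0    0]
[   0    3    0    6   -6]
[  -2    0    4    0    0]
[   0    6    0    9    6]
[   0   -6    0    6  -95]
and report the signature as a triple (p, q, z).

step 0: pivot 1 → sign +
step 1: pivot 3 → sign +
step 2: pivot -3 → sign −
step 3: pivot 1 → sign +
step 4: row/col 4 already zero → sign 0
signature = (3, 1, 1)

Answer: (3, 1, 1)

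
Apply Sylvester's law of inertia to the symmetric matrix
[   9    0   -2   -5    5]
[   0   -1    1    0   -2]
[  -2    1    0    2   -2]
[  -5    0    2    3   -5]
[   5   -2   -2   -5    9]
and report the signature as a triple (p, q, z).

Answer: (2, 2, 1)

Derivation:
step 0: pivot 9 → sign +
step 1: pivot -1 → sign −
step 2: pivot 5/9 → sign +
step 3: pivot -6/5 → sign −
step 4: row/col 4 already zero → sign 0
signature = (2, 2, 1)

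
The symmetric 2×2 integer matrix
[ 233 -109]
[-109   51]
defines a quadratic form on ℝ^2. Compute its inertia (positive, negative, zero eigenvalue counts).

Answer: (2, 0, 0)

Derivation:
step 0: pivot 233 → sign +
step 1: pivot 2/233 → sign +
signature = (2, 0, 0)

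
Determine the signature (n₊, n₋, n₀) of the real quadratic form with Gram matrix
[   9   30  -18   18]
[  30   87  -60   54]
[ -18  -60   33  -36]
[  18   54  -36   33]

step 0: pivot 9 → sign +
step 1: pivot -13 → sign −
step 2: pivot -3 → sign −
step 3: pivot -3/13 → sign −
signature = (1, 3, 0)

Answer: (1, 3, 0)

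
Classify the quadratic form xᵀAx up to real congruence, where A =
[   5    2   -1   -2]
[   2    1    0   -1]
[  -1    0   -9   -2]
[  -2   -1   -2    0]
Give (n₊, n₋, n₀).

step 0: pivot 5 → sign +
step 1: pivot 1/5 → sign +
step 2: pivot -10 → sign −
step 3: pivot -3/5 → sign −
signature = (2, 2, 0)

Answer: (2, 2, 0)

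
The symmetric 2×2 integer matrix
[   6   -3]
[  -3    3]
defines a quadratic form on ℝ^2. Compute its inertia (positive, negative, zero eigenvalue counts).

Answer: (2, 0, 0)

Derivation:
step 0: pivot 6 → sign +
step 1: pivot 3/2 → sign +
signature = (2, 0, 0)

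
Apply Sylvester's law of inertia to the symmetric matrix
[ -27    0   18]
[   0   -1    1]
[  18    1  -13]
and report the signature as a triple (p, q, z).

Answer: (0, 2, 1)

Derivation:
step 0: pivot -27 → sign −
step 1: pivot -1 → sign −
step 2: row/col 2 already zero → sign 0
signature = (0, 2, 1)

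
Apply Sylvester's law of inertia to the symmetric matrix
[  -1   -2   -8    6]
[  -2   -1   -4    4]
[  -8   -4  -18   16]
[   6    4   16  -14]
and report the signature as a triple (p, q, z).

Answer: (2, 2, 0)

Derivation:
step 0: pivot -1 → sign −
step 1: pivot 3 → sign +
step 2: pivot -2 → sign −
step 3: pivot 2/3 → sign +
signature = (2, 2, 0)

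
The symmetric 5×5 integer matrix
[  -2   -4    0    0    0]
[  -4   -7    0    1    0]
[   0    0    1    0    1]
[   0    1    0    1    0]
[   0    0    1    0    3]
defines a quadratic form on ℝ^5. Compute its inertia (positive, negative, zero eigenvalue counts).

Answer: (3, 1, 1)

Derivation:
step 0: pivot -2 → sign −
step 1: pivot 1 → sign +
step 2: pivot 1 → sign +
step 3: pivot 2 → sign +
step 4: row/col 4 already zero → sign 0
signature = (3, 1, 1)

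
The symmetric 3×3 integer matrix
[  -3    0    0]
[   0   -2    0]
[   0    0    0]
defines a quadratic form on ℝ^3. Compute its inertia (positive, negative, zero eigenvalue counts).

step 0: pivot -3 → sign −
step 1: pivot -2 → sign −
step 2: row/col 2 already zero → sign 0
signature = (0, 2, 1)

Answer: (0, 2, 1)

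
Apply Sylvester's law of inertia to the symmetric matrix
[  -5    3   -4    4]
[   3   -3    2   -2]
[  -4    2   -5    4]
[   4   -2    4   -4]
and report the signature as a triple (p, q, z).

step 0: pivot -5 → sign −
step 1: pivot -6/5 → sign −
step 2: pivot -5/3 → sign −
step 3: pivot -2/5 → sign −
signature = (0, 4, 0)

Answer: (0, 4, 0)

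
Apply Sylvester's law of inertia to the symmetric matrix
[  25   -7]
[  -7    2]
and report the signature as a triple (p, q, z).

step 0: pivot 25 → sign +
step 1: pivot 1/25 → sign +
signature = (2, 0, 0)

Answer: (2, 0, 0)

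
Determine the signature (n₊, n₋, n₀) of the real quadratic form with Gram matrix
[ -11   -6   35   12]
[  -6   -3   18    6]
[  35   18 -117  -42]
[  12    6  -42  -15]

step 0: pivot -11 → sign −
step 1: pivot 3/11 → sign +
step 2: pivot -10 → sign −
step 3: pivot 3/5 → sign +
signature = (2, 2, 0)

Answer: (2, 2, 0)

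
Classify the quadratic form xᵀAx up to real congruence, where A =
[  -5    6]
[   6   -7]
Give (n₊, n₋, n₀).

Answer: (1, 1, 0)

Derivation:
step 0: pivot -5 → sign −
step 1: pivot 1/5 → sign +
signature = (1, 1, 0)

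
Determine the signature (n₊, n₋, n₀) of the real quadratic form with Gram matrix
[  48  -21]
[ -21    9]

Answer: (1, 1, 0)

Derivation:
step 0: pivot 48 → sign +
step 1: pivot -3/16 → sign −
signature = (1, 1, 0)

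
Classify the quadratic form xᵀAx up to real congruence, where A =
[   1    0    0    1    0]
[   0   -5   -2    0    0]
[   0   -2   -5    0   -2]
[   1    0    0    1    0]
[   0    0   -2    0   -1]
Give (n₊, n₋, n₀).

Answer: (1, 3, 1)

Derivation:
step 0: pivot 1 → sign +
step 1: pivot -5 → sign −
step 2: pivot -21/5 → sign −
step 3: pivot -1/21 → sign −
step 4: row/col 4 already zero → sign 0
signature = (1, 3, 1)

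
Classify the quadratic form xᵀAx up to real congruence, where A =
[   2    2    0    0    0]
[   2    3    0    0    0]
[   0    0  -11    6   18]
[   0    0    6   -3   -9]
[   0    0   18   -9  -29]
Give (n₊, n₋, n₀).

Answer: (3, 2, 0)

Derivation:
step 0: pivot 2 → sign +
step 1: pivot 1 → sign +
step 2: pivot -11 → sign −
step 3: pivot 3/11 → sign +
step 4: pivot -2 → sign −
signature = (3, 2, 0)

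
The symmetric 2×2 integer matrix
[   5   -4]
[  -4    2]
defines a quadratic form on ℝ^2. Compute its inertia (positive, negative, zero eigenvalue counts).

Answer: (1, 1, 0)

Derivation:
step 0: pivot 5 → sign +
step 1: pivot -6/5 → sign −
signature = (1, 1, 0)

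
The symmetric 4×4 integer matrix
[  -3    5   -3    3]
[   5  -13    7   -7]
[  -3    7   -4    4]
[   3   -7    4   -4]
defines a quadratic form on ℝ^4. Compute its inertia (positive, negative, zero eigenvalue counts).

step 0: pivot -3 → sign −
step 1: pivot -14/3 → sign −
step 2: pivot -1/7 → sign −
step 3: row/col 3 already zero → sign 0
signature = (0, 3, 1)

Answer: (0, 3, 1)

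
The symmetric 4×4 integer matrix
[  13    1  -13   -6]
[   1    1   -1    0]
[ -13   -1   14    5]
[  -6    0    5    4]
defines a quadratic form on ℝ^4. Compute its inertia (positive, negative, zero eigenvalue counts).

Answer: (3, 0, 1)

Derivation:
step 0: pivot 13 → sign +
step 1: pivot 12/13 → sign +
step 2: pivot 1 → sign +
step 3: row/col 3 already zero → sign 0
signature = (3, 0, 1)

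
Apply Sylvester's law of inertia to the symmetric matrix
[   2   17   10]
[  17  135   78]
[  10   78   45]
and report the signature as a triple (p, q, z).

Answer: (2, 1, 0)

Derivation:
step 0: pivot 2 → sign +
step 1: pivot -19/2 → sign −
step 2: pivot 3/19 → sign +
signature = (2, 1, 0)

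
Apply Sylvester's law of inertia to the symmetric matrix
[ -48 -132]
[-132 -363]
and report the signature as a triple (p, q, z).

step 0: pivot -48 → sign −
step 1: row/col 1 already zero → sign 0
signature = (0, 1, 1)

Answer: (0, 1, 1)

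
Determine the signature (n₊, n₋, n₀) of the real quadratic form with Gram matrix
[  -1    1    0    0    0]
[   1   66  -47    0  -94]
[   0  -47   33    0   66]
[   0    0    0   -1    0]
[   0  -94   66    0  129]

Answer: (2, 3, 0)

Derivation:
step 0: pivot -1 → sign −
step 1: pivot 67 → sign +
step 2: pivot 2/67 → sign +
step 3: pivot -1 → sign −
step 4: pivot -3 → sign −
signature = (2, 3, 0)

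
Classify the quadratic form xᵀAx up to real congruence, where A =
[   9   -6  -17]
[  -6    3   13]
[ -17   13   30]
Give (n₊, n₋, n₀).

step 0: pivot 9 → sign +
step 1: pivot -1 → sign −
step 2: pivot 2/3 → sign +
signature = (2, 1, 0)

Answer: (2, 1, 0)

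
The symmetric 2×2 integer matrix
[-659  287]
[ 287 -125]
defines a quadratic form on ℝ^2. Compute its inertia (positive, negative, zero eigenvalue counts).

step 0: pivot -659 → sign −
step 1: pivot -6/659 → sign −
signature = (0, 2, 0)

Answer: (0, 2, 0)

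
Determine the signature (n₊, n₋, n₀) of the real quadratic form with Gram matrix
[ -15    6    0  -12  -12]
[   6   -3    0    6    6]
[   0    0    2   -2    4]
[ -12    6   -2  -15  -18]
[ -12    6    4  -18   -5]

Answer: (1, 4, 0)

Derivation:
step 0: pivot -15 → sign −
step 1: pivot -3/5 → sign −
step 2: pivot 2 → sign +
step 3: pivot -5 → sign −
step 4: pivot -1/5 → sign −
signature = (1, 4, 0)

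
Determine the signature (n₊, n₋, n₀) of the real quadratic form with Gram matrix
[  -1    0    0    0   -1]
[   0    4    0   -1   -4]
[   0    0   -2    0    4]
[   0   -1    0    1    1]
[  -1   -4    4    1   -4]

Answer: (3, 2, 0)

Derivation:
step 0: pivot -1 → sign −
step 1: pivot 4 → sign +
step 2: pivot -2 → sign −
step 3: pivot 3/4 → sign +
step 4: pivot 1 → sign +
signature = (3, 2, 0)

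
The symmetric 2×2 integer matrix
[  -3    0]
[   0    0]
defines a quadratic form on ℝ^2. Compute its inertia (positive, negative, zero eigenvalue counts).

Answer: (0, 1, 1)

Derivation:
step 0: pivot -3 → sign −
step 1: row/col 1 already zero → sign 0
signature = (0, 1, 1)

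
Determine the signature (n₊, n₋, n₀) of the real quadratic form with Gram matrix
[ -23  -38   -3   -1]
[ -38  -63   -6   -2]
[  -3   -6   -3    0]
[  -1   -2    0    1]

step 0: pivot -23 → sign −
step 1: pivot -5/23 → sign −
step 2: pivot 12/5 → sign +
step 3: pivot 1/4 → sign +
signature = (2, 2, 0)

Answer: (2, 2, 0)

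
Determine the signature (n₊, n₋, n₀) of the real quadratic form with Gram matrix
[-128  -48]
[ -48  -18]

Answer: (0, 1, 1)

Derivation:
step 0: pivot -128 → sign −
step 1: row/col 1 already zero → sign 0
signature = (0, 1, 1)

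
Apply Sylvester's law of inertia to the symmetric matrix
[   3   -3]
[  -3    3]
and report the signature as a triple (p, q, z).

Answer: (1, 0, 1)

Derivation:
step 0: pivot 3 → sign +
step 1: row/col 1 already zero → sign 0
signature = (1, 0, 1)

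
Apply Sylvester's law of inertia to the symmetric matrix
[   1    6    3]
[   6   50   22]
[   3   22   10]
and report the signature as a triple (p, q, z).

step 0: pivot 1 → sign +
step 1: pivot 14 → sign +
step 2: pivot -1/7 → sign −
signature = (2, 1, 0)

Answer: (2, 1, 0)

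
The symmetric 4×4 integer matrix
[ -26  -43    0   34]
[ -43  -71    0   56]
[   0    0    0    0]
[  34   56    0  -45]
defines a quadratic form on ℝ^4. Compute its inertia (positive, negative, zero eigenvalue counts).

Answer: (1, 2, 1)

Derivation:
step 0: pivot -26 → sign −
step 1: pivot 3/26 → sign +
step 2: pivot -1 → sign −
step 3: row/col 3 already zero → sign 0
signature = (1, 2, 1)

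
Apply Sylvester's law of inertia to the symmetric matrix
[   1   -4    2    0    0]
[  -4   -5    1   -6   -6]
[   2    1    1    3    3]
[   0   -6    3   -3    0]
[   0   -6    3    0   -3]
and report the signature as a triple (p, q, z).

step 0: pivot 1 → sign +
step 1: pivot -21 → sign −
step 2: pivot 6/7 → sign +
step 3: pivot -3/2 → sign −
step 4: row/col 4 already zero → sign 0
signature = (2, 2, 1)

Answer: (2, 2, 1)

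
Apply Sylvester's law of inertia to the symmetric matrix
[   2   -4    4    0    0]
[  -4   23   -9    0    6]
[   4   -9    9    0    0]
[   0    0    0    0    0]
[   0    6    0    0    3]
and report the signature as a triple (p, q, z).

Answer: (4, 0, 1)

Derivation:
step 0: pivot 2 → sign +
step 1: pivot 15 → sign +
step 2: pivot 14/15 → sign +
step 3: pivot 3/7 → sign +
step 4: row/col 4 already zero → sign 0
signature = (4, 0, 1)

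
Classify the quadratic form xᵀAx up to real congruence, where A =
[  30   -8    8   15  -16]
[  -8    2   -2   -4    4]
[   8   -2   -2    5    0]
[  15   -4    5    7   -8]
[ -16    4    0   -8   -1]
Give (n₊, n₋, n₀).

Answer: (1, 4, 0)

Derivation:
step 0: pivot 30 → sign +
step 1: pivot -2/15 → sign −
step 2: pivot -4 → sign −
step 3: pivot -1/4 → sign −
step 4: pivot -1 → sign −
signature = (1, 4, 0)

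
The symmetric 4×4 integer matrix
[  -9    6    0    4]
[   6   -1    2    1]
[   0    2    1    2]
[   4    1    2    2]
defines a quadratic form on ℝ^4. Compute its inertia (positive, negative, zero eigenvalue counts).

Answer: (1, 3, 0)

Derivation:
step 0: pivot -9 → sign −
step 1: pivot 3 → sign +
step 2: pivot -1/3 → sign −
step 3: pivot -1/9 → sign −
signature = (1, 3, 0)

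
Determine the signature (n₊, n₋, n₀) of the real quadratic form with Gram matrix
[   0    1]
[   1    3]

step 0: pivot 3 → sign +
step 1: pivot -1/3 → sign −
signature = (1, 1, 0)

Answer: (1, 1, 0)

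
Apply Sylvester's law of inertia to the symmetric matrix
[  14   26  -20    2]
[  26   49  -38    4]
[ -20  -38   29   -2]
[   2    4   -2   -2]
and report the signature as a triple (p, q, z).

step 0: pivot 14 → sign +
step 1: pivot 5/7 → sign +
step 2: pivot -3/5 → sign −
step 3: row/col 3 already zero → sign 0
signature = (2, 1, 1)

Answer: (2, 1, 1)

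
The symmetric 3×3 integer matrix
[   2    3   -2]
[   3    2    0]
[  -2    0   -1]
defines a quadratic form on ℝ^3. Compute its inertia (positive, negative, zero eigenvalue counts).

step 0: pivot 2 → sign +
step 1: pivot -5/2 → sign −
step 2: pivot 3/5 → sign +
signature = (2, 1, 0)

Answer: (2, 1, 0)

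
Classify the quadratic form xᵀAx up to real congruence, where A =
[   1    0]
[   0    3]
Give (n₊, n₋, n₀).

Answer: (2, 0, 0)

Derivation:
step 0: pivot 1 → sign +
step 1: pivot 3 → sign +
signature = (2, 0, 0)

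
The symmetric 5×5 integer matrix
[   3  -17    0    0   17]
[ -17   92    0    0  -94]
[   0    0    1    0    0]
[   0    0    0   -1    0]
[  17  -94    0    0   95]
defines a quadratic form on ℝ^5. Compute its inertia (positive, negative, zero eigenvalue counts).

step 0: pivot 3 → sign +
step 1: pivot -13/3 → sign −
step 2: pivot 1 → sign +
step 3: pivot -1 → sign −
step 4: pivot -1/13 → sign −
signature = (2, 3, 0)

Answer: (2, 3, 0)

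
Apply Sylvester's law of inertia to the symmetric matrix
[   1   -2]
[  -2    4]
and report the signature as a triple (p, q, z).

Answer: (1, 0, 1)

Derivation:
step 0: pivot 1 → sign +
step 1: row/col 1 already zero → sign 0
signature = (1, 0, 1)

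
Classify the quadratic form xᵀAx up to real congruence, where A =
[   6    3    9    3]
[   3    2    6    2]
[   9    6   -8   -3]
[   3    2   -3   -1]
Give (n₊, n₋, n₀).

Answer: (3, 1, 0)

Derivation:
step 0: pivot 6 → sign +
step 1: pivot 1/2 → sign +
step 2: pivot -26 → sign −
step 3: pivot 3/26 → sign +
signature = (3, 1, 0)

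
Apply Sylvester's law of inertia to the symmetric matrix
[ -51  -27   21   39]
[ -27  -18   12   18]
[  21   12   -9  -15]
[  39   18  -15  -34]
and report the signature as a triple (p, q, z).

step 0: pivot -51 → sign −
step 1: pivot -63/17 → sign −
step 2: pivot -1/7 → sign −
step 3: pivot -1 → sign −
signature = (0, 4, 0)

Answer: (0, 4, 0)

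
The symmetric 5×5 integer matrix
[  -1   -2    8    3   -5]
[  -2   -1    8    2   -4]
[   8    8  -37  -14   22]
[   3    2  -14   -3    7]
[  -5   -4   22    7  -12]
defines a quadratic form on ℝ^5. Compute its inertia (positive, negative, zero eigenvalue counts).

step 0: pivot -1 → sign −
step 1: pivot 3 → sign +
step 2: pivot 17/3 → sign +
step 3: pivot 10/17 → sign +
step 4: pivot 1/5 → sign +
signature = (4, 1, 0)

Answer: (4, 1, 0)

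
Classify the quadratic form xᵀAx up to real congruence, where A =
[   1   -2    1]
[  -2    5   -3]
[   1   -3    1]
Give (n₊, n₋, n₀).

Answer: (2, 1, 0)

Derivation:
step 0: pivot 1 → sign +
step 1: pivot 1 → sign +
step 2: pivot -1 → sign −
signature = (2, 1, 0)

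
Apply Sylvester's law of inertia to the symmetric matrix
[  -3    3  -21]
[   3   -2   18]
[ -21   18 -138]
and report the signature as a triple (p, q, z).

step 0: pivot -3 → sign −
step 1: pivot 1 → sign +
step 2: row/col 2 already zero → sign 0
signature = (1, 1, 1)

Answer: (1, 1, 1)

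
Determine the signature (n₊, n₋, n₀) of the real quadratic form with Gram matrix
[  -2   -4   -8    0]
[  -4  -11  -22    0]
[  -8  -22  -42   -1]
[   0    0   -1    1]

step 0: pivot -2 → sign −
step 1: pivot -3 → sign −
step 2: pivot 2 → sign +
step 3: pivot 1/2 → sign +
signature = (2, 2, 0)

Answer: (2, 2, 0)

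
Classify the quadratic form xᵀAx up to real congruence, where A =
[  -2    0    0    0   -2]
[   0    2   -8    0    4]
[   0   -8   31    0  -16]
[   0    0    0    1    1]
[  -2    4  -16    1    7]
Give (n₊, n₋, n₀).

step 0: pivot -2 → sign −
step 1: pivot 2 → sign +
step 2: pivot -1 → sign −
step 3: pivot 1 → sign +
step 4: row/col 4 already zero → sign 0
signature = (2, 2, 1)

Answer: (2, 2, 1)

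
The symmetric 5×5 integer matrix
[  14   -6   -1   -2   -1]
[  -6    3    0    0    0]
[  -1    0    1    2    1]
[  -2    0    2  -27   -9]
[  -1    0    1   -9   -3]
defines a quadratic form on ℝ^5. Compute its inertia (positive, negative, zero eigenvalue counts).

Answer: (3, 2, 0)

Derivation:
step 0: pivot 14 → sign +
step 1: pivot 3/7 → sign +
step 2: pivot 1/2 → sign +
step 3: pivot -31 → sign −
step 4: pivot -3/31 → sign −
signature = (3, 2, 0)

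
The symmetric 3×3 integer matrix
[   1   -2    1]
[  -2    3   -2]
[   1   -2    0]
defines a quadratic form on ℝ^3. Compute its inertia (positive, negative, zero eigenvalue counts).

step 0: pivot 1 → sign +
step 1: pivot -1 → sign −
step 2: pivot -1 → sign −
signature = (1, 2, 0)

Answer: (1, 2, 0)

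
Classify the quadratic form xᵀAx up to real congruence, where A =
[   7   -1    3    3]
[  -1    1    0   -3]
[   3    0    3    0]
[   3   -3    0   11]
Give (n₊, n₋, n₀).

step 0: pivot 7 → sign +
step 1: pivot 6/7 → sign +
step 2: pivot 3/2 → sign +
step 3: pivot 2 → sign +
signature = (4, 0, 0)

Answer: (4, 0, 0)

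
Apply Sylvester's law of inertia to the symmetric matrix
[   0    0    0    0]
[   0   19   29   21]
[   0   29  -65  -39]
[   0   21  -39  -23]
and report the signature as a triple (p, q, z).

step 0: pivot 19 → sign +
step 1: pivot -2076/19 → sign −
step 2: pivot -1/173 → sign −
step 3: row/col 3 already zero → sign 0
signature = (1, 2, 1)

Answer: (1, 2, 1)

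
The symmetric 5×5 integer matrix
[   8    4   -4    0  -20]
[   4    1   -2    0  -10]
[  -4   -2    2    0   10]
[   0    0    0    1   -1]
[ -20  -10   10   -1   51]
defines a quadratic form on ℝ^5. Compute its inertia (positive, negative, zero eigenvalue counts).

Answer: (2, 1, 2)

Derivation:
step 0: pivot 8 → sign +
step 1: pivot -1 → sign −
step 2: pivot 1 → sign +
step 3: row/col 3 already zero → sign 0
step 4: row/col 4 already zero → sign 0
signature = (2, 1, 2)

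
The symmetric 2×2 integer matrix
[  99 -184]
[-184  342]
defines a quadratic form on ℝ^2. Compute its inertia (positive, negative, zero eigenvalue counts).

step 0: pivot 99 → sign +
step 1: pivot 2/99 → sign +
signature = (2, 0, 0)

Answer: (2, 0, 0)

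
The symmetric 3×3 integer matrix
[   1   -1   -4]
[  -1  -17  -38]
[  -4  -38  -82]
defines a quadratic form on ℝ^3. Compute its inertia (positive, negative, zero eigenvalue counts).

step 0: pivot 1 → sign +
step 1: pivot -18 → sign −
step 2: row/col 2 already zero → sign 0
signature = (1, 1, 1)

Answer: (1, 1, 1)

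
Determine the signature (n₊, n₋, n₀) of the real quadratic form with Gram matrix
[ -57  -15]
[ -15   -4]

step 0: pivot -57 → sign −
step 1: pivot -1/19 → sign −
signature = (0, 2, 0)

Answer: (0, 2, 0)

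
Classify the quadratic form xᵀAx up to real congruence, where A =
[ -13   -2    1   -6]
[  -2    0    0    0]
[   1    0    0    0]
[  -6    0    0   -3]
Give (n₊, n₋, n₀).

step 0: pivot -13 → sign −
step 1: pivot 4/13 → sign +
step 2: pivot -3 → sign −
step 3: row/col 3 already zero → sign 0
signature = (1, 2, 1)

Answer: (1, 2, 1)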